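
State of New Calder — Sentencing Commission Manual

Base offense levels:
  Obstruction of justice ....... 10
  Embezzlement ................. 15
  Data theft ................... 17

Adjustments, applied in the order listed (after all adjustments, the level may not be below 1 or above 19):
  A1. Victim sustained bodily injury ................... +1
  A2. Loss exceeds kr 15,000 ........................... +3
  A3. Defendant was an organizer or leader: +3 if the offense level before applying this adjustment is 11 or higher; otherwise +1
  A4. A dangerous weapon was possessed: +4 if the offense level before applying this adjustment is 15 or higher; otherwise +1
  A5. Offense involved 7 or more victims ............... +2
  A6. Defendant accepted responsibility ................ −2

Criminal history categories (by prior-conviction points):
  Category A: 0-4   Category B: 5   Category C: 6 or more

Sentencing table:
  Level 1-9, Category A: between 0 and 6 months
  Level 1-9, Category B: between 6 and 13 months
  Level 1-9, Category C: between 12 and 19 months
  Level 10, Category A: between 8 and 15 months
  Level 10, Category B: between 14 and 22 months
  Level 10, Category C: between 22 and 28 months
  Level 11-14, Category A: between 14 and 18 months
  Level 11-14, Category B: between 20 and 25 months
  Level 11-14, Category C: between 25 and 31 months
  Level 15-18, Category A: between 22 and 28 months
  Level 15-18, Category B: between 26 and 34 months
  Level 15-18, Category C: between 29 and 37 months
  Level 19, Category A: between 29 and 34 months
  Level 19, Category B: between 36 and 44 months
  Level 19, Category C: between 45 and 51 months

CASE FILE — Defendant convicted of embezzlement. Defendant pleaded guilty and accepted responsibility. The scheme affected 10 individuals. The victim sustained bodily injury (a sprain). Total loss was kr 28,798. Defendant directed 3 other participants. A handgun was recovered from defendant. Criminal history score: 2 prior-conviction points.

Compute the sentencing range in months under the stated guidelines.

Base offense level for embezzlement: 15.
A1 applies: 15 + 1 = 16.
A2 applies: 16 + 3 = 19.
A3 applies (level before this adjustment is 19 ≥ 11, so +3): 19 + 3 = 22.
A4 applies (level before this adjustment is 22 ≥ 15, so +4): 22 + 4 = 26.
A5 applies: 26 + 2 = 28.
A6 applies: 28 − 2 = 26.
Level 26 exceeds the maximum of 19; capped at 19.
Final offense level: 19.
Criminal history: 2 prior points → Category A (0-4).
Level 19 falls in the 19 band.
Grid: Level 19 × Category A = 29-34 months.

29-34 months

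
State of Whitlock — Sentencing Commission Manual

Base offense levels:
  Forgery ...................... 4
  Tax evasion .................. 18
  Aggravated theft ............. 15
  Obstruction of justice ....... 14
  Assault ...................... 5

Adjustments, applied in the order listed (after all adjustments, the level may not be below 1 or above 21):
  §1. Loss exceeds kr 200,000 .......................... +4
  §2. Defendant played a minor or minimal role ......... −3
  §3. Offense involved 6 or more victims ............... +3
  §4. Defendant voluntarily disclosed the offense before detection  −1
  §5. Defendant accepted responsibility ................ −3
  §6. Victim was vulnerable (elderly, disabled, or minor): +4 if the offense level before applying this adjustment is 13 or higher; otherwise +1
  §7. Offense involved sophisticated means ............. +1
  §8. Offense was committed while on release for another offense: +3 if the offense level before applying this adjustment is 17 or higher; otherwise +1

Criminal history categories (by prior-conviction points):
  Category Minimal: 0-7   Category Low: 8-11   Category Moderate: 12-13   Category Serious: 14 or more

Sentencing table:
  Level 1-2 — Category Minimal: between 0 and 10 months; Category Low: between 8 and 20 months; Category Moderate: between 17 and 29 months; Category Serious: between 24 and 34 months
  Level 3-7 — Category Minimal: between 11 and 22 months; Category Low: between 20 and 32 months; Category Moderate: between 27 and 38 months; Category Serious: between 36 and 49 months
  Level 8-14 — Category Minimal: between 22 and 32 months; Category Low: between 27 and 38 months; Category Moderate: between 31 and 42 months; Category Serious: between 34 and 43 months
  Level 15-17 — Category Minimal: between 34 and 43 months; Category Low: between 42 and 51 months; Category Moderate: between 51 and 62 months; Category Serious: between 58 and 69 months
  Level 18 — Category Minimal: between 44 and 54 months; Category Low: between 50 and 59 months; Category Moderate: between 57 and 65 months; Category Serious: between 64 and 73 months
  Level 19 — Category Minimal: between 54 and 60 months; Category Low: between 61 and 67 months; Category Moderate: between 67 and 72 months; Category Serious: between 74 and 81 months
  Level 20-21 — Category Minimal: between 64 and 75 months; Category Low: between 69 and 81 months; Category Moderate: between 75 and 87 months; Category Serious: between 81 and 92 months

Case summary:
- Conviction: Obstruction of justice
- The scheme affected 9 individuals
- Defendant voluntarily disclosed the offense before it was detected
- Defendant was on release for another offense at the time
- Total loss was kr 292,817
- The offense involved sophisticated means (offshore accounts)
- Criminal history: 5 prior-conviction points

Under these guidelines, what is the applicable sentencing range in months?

64-75 months

Base offense level for obstruction of justice: 14.
§1 applies: 14 + 4 = 18.
§2 does not apply.
§3 applies: 18 + 3 = 21.
§4 applies: 21 − 1 = 20.
§7 applies: 20 + 1 = 21.
§8 applies (level before this adjustment is 21 ≥ 17, so +3): 21 + 3 = 24.
Level 24 exceeds the maximum of 21; capped at 21.
Final offense level: 21.
Criminal history: 5 prior points → Category Minimal (0-7).
Level 21 falls in the 20-21 band.
Grid: Level 20-21 × Category Minimal = 64-75 months.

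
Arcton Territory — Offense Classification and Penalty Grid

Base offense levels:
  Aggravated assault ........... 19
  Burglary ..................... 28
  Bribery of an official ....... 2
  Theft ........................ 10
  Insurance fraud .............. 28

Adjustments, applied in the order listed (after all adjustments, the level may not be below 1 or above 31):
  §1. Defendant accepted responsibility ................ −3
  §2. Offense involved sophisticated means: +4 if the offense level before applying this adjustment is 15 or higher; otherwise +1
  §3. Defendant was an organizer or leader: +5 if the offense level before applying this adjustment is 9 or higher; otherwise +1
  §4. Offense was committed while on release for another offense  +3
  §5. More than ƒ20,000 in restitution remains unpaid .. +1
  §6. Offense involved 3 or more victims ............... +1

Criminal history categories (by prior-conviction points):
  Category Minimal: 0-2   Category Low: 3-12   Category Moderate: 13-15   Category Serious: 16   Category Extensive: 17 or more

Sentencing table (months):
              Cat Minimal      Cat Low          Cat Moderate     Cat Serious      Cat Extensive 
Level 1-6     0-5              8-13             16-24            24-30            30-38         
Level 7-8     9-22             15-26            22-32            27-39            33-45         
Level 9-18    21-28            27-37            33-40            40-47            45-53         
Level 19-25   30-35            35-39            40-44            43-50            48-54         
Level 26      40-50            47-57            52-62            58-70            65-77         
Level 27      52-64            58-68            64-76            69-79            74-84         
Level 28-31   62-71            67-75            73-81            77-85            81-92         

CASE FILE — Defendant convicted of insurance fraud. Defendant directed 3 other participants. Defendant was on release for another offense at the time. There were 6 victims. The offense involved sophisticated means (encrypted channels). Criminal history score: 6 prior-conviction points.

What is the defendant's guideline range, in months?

67-75 months

Base offense level for insurance fraud: 28.
§2 applies (level before this adjustment is 28 ≥ 15, so +4): 28 + 4 = 32.
§3 applies (level before this adjustment is 32 ≥ 9, so +5): 32 + 5 = 37.
§4 applies: 37 + 3 = 40.
§5 does not apply.
§6 applies: 40 + 1 = 41.
Level 41 exceeds the maximum of 31; capped at 31.
Final offense level: 31.
Criminal history: 6 prior points → Category Low (3-12).
Level 31 falls in the 28-31 band.
Grid: Level 28-31 × Category Low = 67-75 months.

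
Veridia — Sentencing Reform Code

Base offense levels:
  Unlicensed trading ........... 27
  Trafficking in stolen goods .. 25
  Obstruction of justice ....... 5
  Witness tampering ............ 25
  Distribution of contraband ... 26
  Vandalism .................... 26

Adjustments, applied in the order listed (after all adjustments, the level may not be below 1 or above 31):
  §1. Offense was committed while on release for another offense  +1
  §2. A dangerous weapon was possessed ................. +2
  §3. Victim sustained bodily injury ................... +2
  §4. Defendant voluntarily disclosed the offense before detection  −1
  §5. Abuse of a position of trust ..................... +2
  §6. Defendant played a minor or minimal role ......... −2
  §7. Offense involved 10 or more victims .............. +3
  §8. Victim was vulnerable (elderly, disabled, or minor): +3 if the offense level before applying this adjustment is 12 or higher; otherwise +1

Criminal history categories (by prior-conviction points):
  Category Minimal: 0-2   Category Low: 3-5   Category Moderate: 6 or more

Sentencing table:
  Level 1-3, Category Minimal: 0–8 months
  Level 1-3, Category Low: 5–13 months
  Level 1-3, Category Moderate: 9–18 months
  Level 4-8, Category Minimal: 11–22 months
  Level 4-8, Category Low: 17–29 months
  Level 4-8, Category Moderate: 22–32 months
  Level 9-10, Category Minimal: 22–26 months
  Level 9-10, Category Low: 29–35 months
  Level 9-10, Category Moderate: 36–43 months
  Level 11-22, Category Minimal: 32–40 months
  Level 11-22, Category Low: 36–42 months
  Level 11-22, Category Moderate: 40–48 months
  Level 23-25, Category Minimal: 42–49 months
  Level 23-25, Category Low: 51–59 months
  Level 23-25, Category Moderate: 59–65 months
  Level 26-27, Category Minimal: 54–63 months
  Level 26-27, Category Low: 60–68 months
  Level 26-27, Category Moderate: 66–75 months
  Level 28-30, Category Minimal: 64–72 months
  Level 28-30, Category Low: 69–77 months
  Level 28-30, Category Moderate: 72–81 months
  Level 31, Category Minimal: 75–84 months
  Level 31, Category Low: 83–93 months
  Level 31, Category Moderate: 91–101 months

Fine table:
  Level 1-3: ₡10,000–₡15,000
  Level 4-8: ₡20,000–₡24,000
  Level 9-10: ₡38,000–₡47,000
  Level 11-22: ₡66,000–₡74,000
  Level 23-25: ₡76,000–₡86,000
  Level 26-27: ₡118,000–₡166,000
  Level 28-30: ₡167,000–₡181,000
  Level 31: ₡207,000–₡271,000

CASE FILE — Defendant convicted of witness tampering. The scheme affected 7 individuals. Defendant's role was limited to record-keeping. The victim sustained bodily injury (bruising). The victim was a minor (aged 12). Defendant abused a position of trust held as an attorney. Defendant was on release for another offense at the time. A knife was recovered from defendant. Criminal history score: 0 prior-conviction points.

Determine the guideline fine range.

₡207,000–₡271,000

Base offense level for witness tampering: 25.
§1 applies: 25 + 1 = 26.
§2 applies: 26 + 2 = 28.
§3 applies: 28 + 2 = 30.
§5 applies: 30 + 2 = 32.
§6 applies: 32 − 2 = 30.
§8 applies (level before this adjustment is 30 ≥ 12, so +3): 30 + 3 = 33.
Level 33 exceeds the maximum of 31; capped at 31.
Final offense level: 31.
Level 31 falls in the 31 band.
Fine table: Level 31 → ₡207,000–₡271,000.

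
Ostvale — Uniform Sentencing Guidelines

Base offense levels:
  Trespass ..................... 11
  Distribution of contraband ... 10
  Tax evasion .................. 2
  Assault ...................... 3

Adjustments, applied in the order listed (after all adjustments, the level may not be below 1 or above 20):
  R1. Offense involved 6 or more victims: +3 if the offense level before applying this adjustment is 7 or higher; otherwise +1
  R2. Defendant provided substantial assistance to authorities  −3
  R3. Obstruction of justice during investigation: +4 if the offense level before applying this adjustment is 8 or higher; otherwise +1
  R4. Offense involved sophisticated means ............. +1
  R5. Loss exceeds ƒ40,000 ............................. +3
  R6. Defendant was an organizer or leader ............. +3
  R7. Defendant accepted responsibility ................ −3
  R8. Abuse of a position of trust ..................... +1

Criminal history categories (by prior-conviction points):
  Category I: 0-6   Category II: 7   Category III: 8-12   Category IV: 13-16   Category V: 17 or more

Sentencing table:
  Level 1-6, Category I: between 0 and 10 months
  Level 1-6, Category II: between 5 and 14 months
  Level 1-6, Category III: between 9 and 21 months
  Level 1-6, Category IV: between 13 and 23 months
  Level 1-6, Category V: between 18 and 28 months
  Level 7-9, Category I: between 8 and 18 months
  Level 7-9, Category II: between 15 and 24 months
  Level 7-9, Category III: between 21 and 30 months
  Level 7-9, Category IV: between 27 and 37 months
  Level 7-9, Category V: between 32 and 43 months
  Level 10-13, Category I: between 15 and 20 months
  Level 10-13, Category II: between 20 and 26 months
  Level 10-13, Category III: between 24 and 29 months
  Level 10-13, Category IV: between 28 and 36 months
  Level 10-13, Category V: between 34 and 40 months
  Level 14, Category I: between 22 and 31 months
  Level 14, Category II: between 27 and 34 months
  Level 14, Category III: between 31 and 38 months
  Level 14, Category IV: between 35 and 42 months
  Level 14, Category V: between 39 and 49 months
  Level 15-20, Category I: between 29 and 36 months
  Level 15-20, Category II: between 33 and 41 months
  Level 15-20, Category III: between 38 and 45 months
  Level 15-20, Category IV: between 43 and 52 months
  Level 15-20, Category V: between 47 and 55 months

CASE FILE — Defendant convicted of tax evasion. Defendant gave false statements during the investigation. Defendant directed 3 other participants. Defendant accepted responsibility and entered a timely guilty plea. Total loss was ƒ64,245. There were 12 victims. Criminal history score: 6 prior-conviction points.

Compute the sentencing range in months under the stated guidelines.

8-18 months

Base offense level for tax evasion: 2.
R1 applies (level before this adjustment is 2 < 7, so +1): 2 + 1 = 3.
R3 applies (level before this adjustment is 3 < 8, so +1): 3 + 1 = 4.
R4 does not apply.
R5 applies: 4 + 3 = 7.
R6 applies: 7 + 3 = 10.
R7 applies: 10 − 3 = 7.
R8 does not apply.
Final offense level: 7.
Criminal history: 6 prior points → Category I (0-6).
Level 7 falls in the 7-9 band.
Grid: Level 7-9 × Category I = 8-18 months.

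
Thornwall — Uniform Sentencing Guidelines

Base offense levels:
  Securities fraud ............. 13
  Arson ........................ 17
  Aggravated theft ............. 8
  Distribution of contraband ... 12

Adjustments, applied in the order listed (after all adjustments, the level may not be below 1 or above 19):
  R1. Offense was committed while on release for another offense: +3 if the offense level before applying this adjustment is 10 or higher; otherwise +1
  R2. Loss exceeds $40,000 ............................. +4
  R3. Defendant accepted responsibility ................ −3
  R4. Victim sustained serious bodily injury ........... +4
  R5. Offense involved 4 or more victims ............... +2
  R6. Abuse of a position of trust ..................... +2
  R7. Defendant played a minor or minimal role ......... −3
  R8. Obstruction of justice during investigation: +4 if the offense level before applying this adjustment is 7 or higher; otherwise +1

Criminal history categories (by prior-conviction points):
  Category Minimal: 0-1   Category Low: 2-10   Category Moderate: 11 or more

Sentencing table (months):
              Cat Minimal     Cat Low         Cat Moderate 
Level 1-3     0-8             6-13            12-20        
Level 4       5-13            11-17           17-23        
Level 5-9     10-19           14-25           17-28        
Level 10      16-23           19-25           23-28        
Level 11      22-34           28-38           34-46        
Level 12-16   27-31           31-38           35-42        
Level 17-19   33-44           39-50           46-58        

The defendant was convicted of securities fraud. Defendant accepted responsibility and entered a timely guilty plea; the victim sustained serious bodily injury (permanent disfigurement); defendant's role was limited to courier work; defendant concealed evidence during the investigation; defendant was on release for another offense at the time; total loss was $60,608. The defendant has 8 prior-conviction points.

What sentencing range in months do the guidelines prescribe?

39-50 months

Base offense level for securities fraud: 13.
R1 applies (level before this adjustment is 13 ≥ 10, so +3): 13 + 3 = 16.
R2 applies: 16 + 4 = 20.
R3 applies: 20 − 3 = 17.
R4 applies: 17 + 4 = 21.
R7 applies: 21 − 3 = 18.
R8 applies (level before this adjustment is 18 ≥ 7, so +4): 18 + 4 = 22.
Level 22 exceeds the maximum of 19; capped at 19.
Final offense level: 19.
Criminal history: 8 prior points → Category Low (2-10).
Level 19 falls in the 17-19 band.
Grid: Level 17-19 × Category Low = 39-50 months.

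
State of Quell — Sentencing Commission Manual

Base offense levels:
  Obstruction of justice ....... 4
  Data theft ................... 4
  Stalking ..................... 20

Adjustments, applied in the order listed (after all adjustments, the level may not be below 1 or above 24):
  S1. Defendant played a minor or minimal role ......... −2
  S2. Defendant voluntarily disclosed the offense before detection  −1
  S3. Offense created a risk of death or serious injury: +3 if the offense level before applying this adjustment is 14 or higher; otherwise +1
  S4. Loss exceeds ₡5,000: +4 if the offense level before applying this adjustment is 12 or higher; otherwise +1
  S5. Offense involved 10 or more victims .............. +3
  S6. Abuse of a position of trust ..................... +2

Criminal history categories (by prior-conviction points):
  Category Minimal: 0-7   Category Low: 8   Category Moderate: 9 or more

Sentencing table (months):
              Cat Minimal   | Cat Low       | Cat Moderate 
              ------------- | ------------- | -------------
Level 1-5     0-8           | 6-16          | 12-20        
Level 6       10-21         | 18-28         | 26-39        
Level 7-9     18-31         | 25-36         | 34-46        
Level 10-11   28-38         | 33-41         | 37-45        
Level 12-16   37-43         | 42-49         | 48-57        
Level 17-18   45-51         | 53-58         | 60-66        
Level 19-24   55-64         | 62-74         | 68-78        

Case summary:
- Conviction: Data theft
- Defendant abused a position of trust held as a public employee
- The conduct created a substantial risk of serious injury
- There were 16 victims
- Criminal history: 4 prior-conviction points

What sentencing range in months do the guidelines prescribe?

28-38 months

Base offense level for data theft: 4.
S2 does not apply.
S3 applies (level before this adjustment is 4 < 14, so +1): 4 + 1 = 5.
S5 applies: 5 + 3 = 8.
S6 applies: 8 + 2 = 10.
Final offense level: 10.
Criminal history: 4 prior points → Category Minimal (0-7).
Level 10 falls in the 10-11 band.
Grid: Level 10-11 × Category Minimal = 28-38 months.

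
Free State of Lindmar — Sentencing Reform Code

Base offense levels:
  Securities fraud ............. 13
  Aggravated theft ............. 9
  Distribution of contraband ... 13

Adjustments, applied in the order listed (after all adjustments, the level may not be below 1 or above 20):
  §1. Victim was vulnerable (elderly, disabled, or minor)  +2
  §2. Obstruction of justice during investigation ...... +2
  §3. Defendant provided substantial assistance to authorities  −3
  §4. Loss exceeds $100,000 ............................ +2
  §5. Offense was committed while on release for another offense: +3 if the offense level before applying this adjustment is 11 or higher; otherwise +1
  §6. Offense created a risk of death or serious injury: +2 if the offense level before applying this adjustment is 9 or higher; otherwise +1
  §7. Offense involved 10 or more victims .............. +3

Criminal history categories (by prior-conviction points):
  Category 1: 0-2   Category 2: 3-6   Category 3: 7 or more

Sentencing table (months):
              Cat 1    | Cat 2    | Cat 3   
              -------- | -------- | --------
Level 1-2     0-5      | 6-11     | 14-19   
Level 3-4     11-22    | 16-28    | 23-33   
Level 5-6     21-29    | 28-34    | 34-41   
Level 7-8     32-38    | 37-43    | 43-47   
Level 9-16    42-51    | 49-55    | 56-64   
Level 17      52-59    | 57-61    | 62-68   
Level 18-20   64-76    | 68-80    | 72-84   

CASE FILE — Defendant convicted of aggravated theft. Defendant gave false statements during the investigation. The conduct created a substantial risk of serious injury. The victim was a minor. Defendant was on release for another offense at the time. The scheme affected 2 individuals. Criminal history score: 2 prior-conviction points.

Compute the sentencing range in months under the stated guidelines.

64-76 months

Base offense level for aggravated theft: 9.
§1 applies: 9 + 2 = 11.
§2 applies: 11 + 2 = 13.
§4 does not apply.
§5 applies (level before this adjustment is 13 ≥ 11, so +3): 13 + 3 = 16.
§6 applies (level before this adjustment is 16 ≥ 9, so +2): 16 + 2 = 18.
§7 does not apply.
Final offense level: 18.
Criminal history: 2 prior points → Category 1 (0-2).
Level 18 falls in the 18-20 band.
Grid: Level 18-20 × Category 1 = 64-76 months.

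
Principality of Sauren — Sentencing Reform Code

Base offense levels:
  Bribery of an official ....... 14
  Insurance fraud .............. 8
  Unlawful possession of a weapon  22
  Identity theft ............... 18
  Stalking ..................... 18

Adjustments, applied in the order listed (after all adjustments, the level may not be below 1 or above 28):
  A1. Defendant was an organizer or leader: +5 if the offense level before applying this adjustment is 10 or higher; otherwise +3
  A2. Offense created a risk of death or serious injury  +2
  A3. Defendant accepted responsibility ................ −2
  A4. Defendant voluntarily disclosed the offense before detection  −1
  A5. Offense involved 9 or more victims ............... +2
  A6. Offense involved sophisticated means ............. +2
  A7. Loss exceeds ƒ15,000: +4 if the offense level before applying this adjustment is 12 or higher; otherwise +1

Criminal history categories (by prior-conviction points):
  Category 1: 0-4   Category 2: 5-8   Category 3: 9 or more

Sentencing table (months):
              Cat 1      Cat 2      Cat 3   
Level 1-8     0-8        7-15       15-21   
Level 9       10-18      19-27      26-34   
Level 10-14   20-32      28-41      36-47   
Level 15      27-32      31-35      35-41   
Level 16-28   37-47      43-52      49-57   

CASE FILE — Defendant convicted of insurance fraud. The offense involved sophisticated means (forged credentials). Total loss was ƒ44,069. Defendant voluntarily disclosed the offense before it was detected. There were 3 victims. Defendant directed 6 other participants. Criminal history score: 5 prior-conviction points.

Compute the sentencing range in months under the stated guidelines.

Base offense level for insurance fraud: 8.
A1 applies (level before this adjustment is 8 < 10, so +3): 8 + 3 = 11.
A2 does not apply.
A4 applies: 11 − 1 = 10.
A5 does not apply.
A6 applies: 10 + 2 = 12.
A7 applies (level before this adjustment is 12 ≥ 12, so +4): 12 + 4 = 16.
Final offense level: 16.
Criminal history: 5 prior points → Category 2 (5-8).
Level 16 falls in the 16-28 band.
Grid: Level 16-28 × Category 2 = 43-52 months.

43-52 months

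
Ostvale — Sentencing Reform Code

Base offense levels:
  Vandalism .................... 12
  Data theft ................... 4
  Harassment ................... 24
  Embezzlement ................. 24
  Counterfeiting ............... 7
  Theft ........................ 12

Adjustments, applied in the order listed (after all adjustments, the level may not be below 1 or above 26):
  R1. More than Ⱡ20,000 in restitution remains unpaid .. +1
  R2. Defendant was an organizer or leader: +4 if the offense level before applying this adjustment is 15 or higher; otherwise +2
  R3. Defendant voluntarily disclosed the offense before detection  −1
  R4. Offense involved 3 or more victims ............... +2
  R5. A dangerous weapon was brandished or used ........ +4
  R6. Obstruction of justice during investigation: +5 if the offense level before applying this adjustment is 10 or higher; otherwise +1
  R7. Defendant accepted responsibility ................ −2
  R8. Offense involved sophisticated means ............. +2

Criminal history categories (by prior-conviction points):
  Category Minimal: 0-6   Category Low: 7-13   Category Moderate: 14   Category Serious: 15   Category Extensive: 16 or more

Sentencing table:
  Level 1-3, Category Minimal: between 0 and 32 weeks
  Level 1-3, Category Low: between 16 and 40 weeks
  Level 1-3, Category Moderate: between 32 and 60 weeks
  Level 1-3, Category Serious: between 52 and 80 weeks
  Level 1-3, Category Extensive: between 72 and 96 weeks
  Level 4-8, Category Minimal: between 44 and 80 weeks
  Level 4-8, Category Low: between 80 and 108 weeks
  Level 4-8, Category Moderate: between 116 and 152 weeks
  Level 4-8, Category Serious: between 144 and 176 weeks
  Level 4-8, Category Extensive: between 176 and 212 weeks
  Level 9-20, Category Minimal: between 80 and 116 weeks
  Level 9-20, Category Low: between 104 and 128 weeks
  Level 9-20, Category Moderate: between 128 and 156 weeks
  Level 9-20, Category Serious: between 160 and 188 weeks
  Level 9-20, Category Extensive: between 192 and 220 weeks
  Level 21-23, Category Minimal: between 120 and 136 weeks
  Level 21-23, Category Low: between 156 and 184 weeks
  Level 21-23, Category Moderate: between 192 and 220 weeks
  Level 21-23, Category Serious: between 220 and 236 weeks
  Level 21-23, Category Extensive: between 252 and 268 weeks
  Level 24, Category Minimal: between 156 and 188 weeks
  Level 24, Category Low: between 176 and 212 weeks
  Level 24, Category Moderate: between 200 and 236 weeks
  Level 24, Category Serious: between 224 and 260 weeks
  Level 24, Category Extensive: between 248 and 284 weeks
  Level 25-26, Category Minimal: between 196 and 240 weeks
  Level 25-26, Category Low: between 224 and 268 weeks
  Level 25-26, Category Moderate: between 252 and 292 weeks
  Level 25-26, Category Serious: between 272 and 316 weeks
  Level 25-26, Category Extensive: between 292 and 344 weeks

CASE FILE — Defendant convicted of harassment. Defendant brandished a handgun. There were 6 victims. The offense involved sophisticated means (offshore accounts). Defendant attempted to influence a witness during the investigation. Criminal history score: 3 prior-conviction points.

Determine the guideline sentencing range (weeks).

196-240 weeks

Base offense level for harassment: 24.
R2 does not apply.
R3 does not apply.
R4 applies: 24 + 2 = 26.
R5 applies: 26 + 4 = 30.
R6 applies (level before this adjustment is 30 ≥ 10, so +5): 30 + 5 = 35.
R8 applies: 35 + 2 = 37.
Level 37 exceeds the maximum of 26; capped at 26.
Final offense level: 26.
Criminal history: 3 prior points → Category Minimal (0-6).
Level 26 falls in the 25-26 band.
Grid: Level 25-26 × Category Minimal = 196-240 weeks.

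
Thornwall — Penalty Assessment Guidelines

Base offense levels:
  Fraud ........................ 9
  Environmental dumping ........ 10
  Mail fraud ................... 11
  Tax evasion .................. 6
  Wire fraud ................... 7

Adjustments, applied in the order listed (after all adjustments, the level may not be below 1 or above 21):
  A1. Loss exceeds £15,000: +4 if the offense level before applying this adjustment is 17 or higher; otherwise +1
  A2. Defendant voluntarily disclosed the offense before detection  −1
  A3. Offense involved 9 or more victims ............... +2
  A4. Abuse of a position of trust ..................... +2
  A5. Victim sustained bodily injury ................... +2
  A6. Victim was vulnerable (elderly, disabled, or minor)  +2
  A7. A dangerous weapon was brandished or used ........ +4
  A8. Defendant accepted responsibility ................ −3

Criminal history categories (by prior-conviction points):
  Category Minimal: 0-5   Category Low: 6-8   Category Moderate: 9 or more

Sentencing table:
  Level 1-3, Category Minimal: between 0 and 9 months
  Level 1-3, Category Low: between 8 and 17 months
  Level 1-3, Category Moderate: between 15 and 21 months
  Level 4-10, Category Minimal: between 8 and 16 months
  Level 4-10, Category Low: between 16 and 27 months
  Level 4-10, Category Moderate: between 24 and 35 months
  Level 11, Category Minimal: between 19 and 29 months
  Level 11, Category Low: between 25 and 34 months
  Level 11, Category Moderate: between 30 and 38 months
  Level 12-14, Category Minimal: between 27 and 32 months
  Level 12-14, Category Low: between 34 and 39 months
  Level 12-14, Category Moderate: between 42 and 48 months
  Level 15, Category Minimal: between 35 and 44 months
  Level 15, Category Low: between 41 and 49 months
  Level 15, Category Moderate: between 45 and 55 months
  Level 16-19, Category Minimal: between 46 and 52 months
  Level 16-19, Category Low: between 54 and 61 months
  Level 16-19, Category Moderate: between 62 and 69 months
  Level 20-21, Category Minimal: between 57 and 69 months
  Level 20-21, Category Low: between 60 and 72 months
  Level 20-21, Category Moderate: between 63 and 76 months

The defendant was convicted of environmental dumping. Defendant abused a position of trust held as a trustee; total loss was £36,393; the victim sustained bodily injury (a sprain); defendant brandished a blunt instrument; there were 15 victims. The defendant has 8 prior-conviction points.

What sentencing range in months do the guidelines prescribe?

Base offense level for environmental dumping: 10.
A1 applies (level before this adjustment is 10 < 17, so +1): 10 + 1 = 11.
A2 does not apply.
A3 applies: 11 + 2 = 13.
A4 applies: 13 + 2 = 15.
A5 applies: 15 + 2 = 17.
A6 does not apply.
A7 applies: 17 + 4 = 21.
Final offense level: 21.
Criminal history: 8 prior points → Category Low (6-8).
Level 21 falls in the 20-21 band.
Grid: Level 20-21 × Category Low = 60-72 months.

60-72 months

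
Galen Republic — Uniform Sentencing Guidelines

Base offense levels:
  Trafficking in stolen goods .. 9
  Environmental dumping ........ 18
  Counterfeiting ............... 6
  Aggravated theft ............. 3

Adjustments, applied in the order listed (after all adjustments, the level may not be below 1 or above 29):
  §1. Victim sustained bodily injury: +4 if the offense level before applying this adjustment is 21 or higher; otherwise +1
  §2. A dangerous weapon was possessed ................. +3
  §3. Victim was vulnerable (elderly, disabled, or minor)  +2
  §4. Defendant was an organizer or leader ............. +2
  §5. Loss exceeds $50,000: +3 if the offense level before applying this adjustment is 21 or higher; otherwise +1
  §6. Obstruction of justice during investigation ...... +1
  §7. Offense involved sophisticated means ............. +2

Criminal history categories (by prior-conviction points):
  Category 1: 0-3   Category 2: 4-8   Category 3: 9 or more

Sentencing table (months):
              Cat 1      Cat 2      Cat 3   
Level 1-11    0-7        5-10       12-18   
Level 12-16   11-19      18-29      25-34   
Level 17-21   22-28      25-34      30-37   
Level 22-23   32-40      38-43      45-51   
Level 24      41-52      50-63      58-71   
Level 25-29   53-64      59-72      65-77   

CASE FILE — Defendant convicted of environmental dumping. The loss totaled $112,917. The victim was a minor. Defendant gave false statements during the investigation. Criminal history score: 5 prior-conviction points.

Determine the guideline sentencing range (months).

Base offense level for environmental dumping: 18.
§1 does not apply.
§2 does not apply.
§3 applies: 18 + 2 = 20.
§5 applies (level before this adjustment is 20 < 21, so +1): 20 + 1 = 21.
§6 applies: 21 + 1 = 22.
§7 does not apply.
Final offense level: 22.
Criminal history: 5 prior points → Category 2 (4-8).
Level 22 falls in the 22-23 band.
Grid: Level 22-23 × Category 2 = 38-43 months.

38-43 months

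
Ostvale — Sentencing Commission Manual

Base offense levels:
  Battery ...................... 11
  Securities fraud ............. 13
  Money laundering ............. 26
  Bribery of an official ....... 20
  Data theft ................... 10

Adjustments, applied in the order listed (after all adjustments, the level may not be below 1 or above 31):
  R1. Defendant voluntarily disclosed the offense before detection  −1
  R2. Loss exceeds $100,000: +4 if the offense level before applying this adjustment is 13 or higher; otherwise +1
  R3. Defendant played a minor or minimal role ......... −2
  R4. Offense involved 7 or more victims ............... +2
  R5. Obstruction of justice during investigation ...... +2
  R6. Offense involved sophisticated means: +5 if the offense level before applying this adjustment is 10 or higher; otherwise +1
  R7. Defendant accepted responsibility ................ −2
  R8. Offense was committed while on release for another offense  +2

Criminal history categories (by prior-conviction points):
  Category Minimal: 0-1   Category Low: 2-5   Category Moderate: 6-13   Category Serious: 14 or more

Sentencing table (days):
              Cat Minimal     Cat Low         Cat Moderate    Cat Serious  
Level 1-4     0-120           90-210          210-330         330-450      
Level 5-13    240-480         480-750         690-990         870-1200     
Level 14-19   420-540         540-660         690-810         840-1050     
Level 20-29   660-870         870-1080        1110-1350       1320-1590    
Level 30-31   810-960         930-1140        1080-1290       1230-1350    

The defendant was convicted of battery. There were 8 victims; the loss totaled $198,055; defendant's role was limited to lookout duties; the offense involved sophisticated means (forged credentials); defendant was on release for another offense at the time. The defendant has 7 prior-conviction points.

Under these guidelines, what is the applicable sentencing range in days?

690-810 days

Base offense level for battery: 11.
R1 does not apply.
R2 applies (level before this adjustment is 11 < 13, so +1): 11 + 1 = 12.
R3 applies: 12 − 2 = 10.
R4 applies: 10 + 2 = 12.
R6 applies (level before this adjustment is 12 ≥ 10, so +5): 12 + 5 = 17.
R7 does not apply.
R8 applies: 17 + 2 = 19.
Final offense level: 19.
Criminal history: 7 prior points → Category Moderate (6-13).
Level 19 falls in the 14-19 band.
Grid: Level 14-19 × Category Moderate = 690-810 days.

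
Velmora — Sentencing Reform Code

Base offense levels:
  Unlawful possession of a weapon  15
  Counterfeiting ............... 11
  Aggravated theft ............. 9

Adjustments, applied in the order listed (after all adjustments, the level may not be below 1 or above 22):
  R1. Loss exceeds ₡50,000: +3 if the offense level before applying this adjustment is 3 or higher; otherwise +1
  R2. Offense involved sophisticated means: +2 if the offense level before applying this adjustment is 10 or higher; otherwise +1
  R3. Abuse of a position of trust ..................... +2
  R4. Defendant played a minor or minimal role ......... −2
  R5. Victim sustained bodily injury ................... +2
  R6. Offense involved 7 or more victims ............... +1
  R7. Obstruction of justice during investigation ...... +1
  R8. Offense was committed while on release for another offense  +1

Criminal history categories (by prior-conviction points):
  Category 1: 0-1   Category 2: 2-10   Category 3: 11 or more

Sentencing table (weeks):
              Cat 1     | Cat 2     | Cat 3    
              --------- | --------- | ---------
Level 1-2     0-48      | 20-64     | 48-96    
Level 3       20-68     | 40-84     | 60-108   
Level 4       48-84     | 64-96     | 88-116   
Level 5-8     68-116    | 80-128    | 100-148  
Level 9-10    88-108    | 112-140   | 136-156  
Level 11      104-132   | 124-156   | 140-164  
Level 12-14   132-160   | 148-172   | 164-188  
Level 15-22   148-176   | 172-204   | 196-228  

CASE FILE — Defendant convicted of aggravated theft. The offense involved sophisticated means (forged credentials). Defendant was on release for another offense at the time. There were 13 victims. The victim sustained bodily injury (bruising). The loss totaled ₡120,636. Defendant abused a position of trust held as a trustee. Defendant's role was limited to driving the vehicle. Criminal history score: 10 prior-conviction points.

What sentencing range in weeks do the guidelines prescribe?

Base offense level for aggravated theft: 9.
R1 applies (level before this adjustment is 9 ≥ 3, so +3): 9 + 3 = 12.
R2 applies (level before this adjustment is 12 ≥ 10, so +2): 12 + 2 = 14.
R3 applies: 14 + 2 = 16.
R4 applies: 16 − 2 = 14.
R5 applies: 14 + 2 = 16.
R6 applies: 16 + 1 = 17.
R8 applies: 17 + 1 = 18.
Final offense level: 18.
Criminal history: 10 prior points → Category 2 (2-10).
Level 18 falls in the 15-22 band.
Grid: Level 15-22 × Category 2 = 172-204 weeks.

172-204 weeks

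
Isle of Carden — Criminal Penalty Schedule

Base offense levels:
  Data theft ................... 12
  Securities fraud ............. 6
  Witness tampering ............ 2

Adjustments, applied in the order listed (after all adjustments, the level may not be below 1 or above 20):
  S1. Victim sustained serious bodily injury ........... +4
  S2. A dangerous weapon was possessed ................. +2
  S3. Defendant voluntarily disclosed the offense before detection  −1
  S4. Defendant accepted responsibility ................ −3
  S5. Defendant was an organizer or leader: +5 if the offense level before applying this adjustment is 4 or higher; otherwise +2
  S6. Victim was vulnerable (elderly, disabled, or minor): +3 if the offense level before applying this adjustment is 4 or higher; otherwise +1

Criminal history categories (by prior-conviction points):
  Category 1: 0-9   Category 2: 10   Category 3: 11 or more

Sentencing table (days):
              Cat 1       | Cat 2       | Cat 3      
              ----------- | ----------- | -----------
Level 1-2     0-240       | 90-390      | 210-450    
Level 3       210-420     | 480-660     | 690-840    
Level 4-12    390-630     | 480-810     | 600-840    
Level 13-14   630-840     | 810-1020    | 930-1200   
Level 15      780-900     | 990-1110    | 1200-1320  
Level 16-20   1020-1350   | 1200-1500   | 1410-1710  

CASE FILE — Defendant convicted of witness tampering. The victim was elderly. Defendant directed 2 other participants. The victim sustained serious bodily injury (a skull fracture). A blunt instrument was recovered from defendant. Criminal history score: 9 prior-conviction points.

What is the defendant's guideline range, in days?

Base offense level for witness tampering: 2.
S1 applies: 2 + 4 = 6.
S2 applies: 6 + 2 = 8.
S4 does not apply.
S5 applies (level before this adjustment is 8 ≥ 4, so +5): 8 + 5 = 13.
S6 applies (level before this adjustment is 13 ≥ 4, so +3): 13 + 3 = 16.
Final offense level: 16.
Criminal history: 9 prior points → Category 1 (0-9).
Level 16 falls in the 16-20 band.
Grid: Level 16-20 × Category 1 = 1020-1350 days.

1020-1350 days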